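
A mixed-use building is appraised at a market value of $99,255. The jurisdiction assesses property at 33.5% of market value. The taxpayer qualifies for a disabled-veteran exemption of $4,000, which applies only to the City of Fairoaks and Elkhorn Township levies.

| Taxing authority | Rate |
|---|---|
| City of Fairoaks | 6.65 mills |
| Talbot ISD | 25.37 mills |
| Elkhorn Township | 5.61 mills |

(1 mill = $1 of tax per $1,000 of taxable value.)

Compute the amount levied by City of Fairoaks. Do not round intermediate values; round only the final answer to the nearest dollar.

$195

Assessed value = $99,255 × 0.335 = $33,250.425
City of Fairoaks taxable value = $33,250.425 − $4,000 = $29,250.425
City of Fairoaks levy = $29,250.425 × 0.00665 = $194.51532625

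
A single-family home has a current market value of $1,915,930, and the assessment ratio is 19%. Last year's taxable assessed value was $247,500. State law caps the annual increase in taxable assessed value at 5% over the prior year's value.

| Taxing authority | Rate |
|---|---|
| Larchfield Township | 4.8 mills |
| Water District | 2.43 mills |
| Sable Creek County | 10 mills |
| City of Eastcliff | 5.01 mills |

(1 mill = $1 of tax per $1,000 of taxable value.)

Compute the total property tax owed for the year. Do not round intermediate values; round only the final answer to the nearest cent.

Uncapped assessed value = $1,915,930 × 0.19 = $364,026.7
Cap limit = $247,500 × 1.05 = $259,875
Taxable assessed value = min($364,026.7, $259,875) = $259,875 (cap binds)
Larchfield Township: $259,875 × 0.0048 = $1,247.4
Water District: $259,875 × 0.00243 = $631.49625
Sable Creek County: $259,875 × 0.01 = $2,598.75
City of Eastcliff: $259,875 × 0.00501 = $1,301.97375
Total = $5,779.62

$5,779.62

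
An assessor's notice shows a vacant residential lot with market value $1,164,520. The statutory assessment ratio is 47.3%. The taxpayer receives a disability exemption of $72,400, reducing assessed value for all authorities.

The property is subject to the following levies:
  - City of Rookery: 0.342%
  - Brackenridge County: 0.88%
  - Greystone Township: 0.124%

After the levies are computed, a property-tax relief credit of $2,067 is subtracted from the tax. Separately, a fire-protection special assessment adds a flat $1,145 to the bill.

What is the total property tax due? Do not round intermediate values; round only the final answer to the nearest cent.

Assessed value = $1,164,520 × 0.473 = $550,817.96
Taxable value = $550,817.96 − $72,400 = $478,417.96
City of Rookery: $478,417.96 × 0.00342 = $1,636.1894232
Brackenridge County: $478,417.96 × 0.0088 = $4,210.078048
Greystone Township: $478,417.96 × 0.00124 = $593.2382704
Levies subtotal = $6,439.5057416
After credit = $6,439.5057416 − $2,067 = $4,372.5057416
Total = $4,372.5057416 + $1,145 = $5,517.5057416

$5,517.51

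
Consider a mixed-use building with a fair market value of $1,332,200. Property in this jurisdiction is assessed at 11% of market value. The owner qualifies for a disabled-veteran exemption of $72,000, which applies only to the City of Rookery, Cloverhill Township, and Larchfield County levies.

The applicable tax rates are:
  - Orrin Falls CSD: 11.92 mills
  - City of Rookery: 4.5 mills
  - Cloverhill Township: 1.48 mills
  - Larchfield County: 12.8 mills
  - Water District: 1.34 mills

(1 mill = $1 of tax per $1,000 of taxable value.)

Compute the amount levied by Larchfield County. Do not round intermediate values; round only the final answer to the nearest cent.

$954.14

Assessed value = $1,332,200 × 0.11 = $146,542
Larchfield County taxable value = $146,542 − $72,000 = $74,542
Larchfield County levy = $74,542 × 0.0128 = $954.1376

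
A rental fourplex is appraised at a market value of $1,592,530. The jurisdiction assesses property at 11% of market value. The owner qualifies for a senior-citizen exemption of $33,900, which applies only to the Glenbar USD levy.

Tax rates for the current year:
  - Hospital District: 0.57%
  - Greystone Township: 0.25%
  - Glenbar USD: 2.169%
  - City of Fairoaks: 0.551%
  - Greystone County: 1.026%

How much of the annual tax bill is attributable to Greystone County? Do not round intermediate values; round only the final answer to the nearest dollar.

Assessed value = $1,592,530 × 0.11 = $175,178.3
Greystone County taxable value = $175,178.3 (exemption does not apply)
Greystone County levy = $175,178.3 × 0.01026 = $1,797.329358

$1,797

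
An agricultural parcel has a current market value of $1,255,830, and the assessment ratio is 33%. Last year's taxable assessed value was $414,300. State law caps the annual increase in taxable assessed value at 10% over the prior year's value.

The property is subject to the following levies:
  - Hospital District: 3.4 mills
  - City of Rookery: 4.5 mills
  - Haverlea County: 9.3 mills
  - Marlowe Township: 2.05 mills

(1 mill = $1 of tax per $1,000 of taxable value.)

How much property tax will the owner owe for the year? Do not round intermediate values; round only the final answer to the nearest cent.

Uncapped assessed value = $1,255,830 × 0.33 = $414,423.9
Cap limit = $414,300 × 1.1 = $455,730
Taxable assessed value = min($414,423.9, $455,730) = $414,423.9 (cap does not bind)
Hospital District: $414,423.9 × 0.0034 = $1,409.04126
City of Rookery: $414,423.9 × 0.0045 = $1,864.90755
Haverlea County: $414,423.9 × 0.0093 = $3,854.14227
Marlowe Township: $414,423.9 × 0.00205 = $849.568995
Total = $7,977.660075

$7,977.66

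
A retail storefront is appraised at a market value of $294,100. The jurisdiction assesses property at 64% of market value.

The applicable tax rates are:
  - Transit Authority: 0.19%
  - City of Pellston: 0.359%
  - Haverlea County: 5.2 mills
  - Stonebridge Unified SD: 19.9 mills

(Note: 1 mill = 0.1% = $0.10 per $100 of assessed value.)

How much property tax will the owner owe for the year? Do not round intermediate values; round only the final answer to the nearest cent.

Assessed value = $294,100 × 0.64 = $188,224
Transit Authority: $188,224 × 0.0019 = $357.6256
City of Pellston: $188,224 × 0.00359 = $675.72416
Haverlea County: $188,224 × 0.0052 = $978.7648
Stonebridge Unified SD: $188,224 × 0.0199 = $3,745.6576
Total = $5,757.77216

$5,757.77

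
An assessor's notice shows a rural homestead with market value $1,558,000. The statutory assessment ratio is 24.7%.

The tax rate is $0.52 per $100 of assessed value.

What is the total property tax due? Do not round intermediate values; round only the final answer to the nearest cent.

Assessed value = $1,558,000 × 0.247 = $384,826
Tax = $384,826 × 0.0052 = $2,001.0952

$2,001.10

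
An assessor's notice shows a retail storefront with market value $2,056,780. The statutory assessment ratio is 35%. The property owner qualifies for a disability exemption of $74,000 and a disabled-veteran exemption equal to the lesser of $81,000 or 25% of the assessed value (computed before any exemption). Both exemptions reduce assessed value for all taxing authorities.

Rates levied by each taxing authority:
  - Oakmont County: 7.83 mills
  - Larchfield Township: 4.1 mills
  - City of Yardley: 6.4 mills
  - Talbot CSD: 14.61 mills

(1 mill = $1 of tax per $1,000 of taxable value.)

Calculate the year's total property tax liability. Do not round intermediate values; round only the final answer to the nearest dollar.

$18,607

Assessed value = $2,056,780 × 0.35 = $719,873
Disabled-veteran exemption = min($81,000, 25% × $719,873) = min($81,000, $179,968.25) = $81,000 (dollar cap binds)
Taxable value = $719,873 − $74,000 − $81,000 = $564,873
Oakmont County: $564,873 × 0.00783 = $4,422.95559
Larchfield Township: $564,873 × 0.0041 = $2,315.9793
City of Yardley: $564,873 × 0.0064 = $3,615.1872
Talbot CSD: $564,873 × 0.01461 = $8,252.79453
Total = $18,606.91662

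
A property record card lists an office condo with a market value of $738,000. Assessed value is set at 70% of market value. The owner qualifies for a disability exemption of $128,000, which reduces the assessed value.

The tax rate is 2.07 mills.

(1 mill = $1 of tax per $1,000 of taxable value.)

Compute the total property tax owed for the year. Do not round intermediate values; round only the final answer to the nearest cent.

Assessed value = $738,000 × 0.7 = $516,600
Taxable value = $516,600 − $128,000 = $388,600
Tax = $388,600 × 0.00207 = $804.402

$804.40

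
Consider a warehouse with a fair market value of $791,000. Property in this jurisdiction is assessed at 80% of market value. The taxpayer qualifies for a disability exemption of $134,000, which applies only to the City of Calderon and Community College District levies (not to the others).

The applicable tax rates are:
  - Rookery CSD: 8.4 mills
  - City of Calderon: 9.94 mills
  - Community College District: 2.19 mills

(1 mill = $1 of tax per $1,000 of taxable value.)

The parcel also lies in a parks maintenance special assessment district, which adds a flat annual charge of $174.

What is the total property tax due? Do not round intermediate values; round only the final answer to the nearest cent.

Assessed value = $791,000 × 0.8 = $632,800
Rookery CSD: $632,800 × 0.0084 = $5,315.52
City of Calderon: ($632,800 − $134,000) × 0.00994 = $498,800 × 0.00994 = $4,958.072
Community College District: ($632,800 − $134,000) × 0.00219 = $498,800 × 0.00219 = $1,092.372
Levies subtotal = $11,365.964
Total = $11,365.964 + $174 = $11,539.964

$11,539.96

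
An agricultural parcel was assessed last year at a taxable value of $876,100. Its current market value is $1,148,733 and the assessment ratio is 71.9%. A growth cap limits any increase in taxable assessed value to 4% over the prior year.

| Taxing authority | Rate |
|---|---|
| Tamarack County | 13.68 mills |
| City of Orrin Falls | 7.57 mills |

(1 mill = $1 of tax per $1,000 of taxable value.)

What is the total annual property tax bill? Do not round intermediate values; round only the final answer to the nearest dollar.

$17,551

Uncapped assessed value = $1,148,733 × 0.719 = $825,939.027
Cap limit = $876,100 × 1.04 = $911,144
Taxable assessed value = min($825,939.027, $911,144) = $825,939.027 (cap does not bind)
Tamarack County: $825,939.027 × 0.01368 = $11,298.84588936
City of Orrin Falls: $825,939.027 × 0.00757 = $6,252.35843439
Total = $17,551.20432375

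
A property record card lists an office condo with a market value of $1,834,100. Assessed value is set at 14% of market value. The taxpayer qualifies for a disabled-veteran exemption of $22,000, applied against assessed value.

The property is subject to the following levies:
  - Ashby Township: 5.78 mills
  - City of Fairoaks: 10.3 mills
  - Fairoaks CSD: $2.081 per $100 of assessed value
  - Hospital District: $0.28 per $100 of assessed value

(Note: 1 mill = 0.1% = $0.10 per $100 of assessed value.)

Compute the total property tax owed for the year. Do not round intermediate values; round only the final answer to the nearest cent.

Assessed value = $1,834,100 × 0.14 = $256,774
Taxable value = $256,774 − $22,000 = $234,774
Ashby Township: $234,774 × 0.00578 = $1,356.99372
City of Fairoaks: $234,774 × 0.0103 = $2,418.1722
Fairoaks CSD: $234,774 × 0.02081 = $4,885.64694
Hospital District: $234,774 × 0.0028 = $657.3672
Total = $9,318.18006

$9,318.18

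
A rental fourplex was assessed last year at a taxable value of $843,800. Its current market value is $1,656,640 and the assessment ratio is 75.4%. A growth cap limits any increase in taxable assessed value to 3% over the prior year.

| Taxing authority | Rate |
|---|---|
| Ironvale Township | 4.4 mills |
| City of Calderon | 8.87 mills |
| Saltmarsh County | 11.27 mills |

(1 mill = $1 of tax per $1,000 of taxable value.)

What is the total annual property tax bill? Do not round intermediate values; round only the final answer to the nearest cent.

Uncapped assessed value = $1,656,640 × 0.754 = $1,249,106.56
Cap limit = $843,800 × 1.03 = $869,114
Taxable assessed value = min($1,249,106.56, $869,114) = $869,114 (cap binds)
Ironvale Township: $869,114 × 0.0044 = $3,824.1016
City of Calderon: $869,114 × 0.00887 = $7,709.04118
Saltmarsh County: $869,114 × 0.01127 = $9,794.91478
Total = $21,328.05756

$21,328.06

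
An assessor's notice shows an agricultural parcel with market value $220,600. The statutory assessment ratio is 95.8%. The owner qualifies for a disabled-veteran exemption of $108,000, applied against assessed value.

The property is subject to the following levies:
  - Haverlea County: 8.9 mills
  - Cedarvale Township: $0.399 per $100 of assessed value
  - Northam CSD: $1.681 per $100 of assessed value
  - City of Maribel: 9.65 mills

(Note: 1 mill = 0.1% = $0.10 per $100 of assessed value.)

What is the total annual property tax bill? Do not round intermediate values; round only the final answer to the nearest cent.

$4,066.22

Assessed value = $220,600 × 0.958 = $211,334.8
Taxable value = $211,334.8 − $108,000 = $103,334.8
Haverlea County: $103,334.8 × 0.0089 = $919.67972
Cedarvale Township: $103,334.8 × 0.00399 = $412.305852
Northam CSD: $103,334.8 × 0.01681 = $1,737.057988
City of Maribel: $103,334.8 × 0.00965 = $997.18082
Total = $4,066.22438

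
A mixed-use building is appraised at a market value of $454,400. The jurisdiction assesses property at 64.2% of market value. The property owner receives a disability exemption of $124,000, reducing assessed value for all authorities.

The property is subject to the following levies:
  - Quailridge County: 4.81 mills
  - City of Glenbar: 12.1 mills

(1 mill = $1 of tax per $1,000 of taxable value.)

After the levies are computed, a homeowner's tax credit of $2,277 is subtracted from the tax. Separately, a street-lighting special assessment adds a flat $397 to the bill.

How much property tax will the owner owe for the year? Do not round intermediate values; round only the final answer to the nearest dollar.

$956

Assessed value = $454,400 × 0.642 = $291,724.8
Taxable value = $291,724.8 − $124,000 = $167,724.8
Quailridge County: $167,724.8 × 0.00481 = $806.756288
City of Glenbar: $167,724.8 × 0.0121 = $2,029.47008
Levies subtotal = $2,836.226368
After credit = $2,836.226368 − $2,277 = $559.226368
Total = $559.226368 + $397 = $956.226368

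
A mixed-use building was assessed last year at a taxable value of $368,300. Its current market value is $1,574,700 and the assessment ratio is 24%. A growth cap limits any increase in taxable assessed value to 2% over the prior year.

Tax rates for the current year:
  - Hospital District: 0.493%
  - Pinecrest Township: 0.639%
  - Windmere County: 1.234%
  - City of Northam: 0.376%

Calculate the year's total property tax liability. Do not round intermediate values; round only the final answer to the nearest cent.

$10,300.76

Uncapped assessed value = $1,574,700 × 0.24 = $377,928
Cap limit = $368,300 × 1.02 = $375,666
Taxable assessed value = min($377,928, $375,666) = $375,666 (cap binds)
Hospital District: $375,666 × 0.00493 = $1,852.03338
Pinecrest Township: $375,666 × 0.00639 = $2,400.50574
Windmere County: $375,666 × 0.01234 = $4,635.71844
City of Northam: $375,666 × 0.00376 = $1,412.50416
Total = $10,300.76172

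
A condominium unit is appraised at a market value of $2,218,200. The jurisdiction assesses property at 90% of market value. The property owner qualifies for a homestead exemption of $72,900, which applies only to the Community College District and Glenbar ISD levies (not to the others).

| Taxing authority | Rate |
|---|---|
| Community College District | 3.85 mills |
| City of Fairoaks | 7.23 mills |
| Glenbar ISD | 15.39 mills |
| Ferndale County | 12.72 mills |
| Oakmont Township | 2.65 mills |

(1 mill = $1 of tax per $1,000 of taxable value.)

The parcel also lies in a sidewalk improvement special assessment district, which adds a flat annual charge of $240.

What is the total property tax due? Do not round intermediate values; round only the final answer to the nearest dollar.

$82,366

Assessed value = $2,218,200 × 0.9 = $1,996,380
Community College District: ($1,996,380 − $72,900) × 0.00385 = $1,923,480 × 0.00385 = $7,405.398
City of Fairoaks: $1,996,380 × 0.00723 = $14,433.8274
Glenbar ISD: ($1,996,380 − $72,900) × 0.01539 = $1,923,480 × 0.01539 = $29,602.3572
Ferndale County: $1,996,380 × 0.01272 = $25,393.9536
Oakmont Township: $1,996,380 × 0.00265 = $5,290.407
Levies subtotal = $82,125.9432
Total = $82,125.9432 + $240 = $82,365.9432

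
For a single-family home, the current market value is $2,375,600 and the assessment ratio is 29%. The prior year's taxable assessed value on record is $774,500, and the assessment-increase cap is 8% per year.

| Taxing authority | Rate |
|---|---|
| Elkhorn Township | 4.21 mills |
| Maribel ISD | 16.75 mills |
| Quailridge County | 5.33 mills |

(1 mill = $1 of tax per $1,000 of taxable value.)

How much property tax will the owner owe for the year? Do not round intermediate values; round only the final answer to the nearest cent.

$18,111.81

Uncapped assessed value = $2,375,600 × 0.29 = $688,924
Cap limit = $774,500 × 1.08 = $836,460
Taxable assessed value = min($688,924, $836,460) = $688,924 (cap does not bind)
Elkhorn Township: $688,924 × 0.00421 = $2,900.37004
Maribel ISD: $688,924 × 0.01675 = $11,539.477
Quailridge County: $688,924 × 0.00533 = $3,671.96492
Total = $18,111.81196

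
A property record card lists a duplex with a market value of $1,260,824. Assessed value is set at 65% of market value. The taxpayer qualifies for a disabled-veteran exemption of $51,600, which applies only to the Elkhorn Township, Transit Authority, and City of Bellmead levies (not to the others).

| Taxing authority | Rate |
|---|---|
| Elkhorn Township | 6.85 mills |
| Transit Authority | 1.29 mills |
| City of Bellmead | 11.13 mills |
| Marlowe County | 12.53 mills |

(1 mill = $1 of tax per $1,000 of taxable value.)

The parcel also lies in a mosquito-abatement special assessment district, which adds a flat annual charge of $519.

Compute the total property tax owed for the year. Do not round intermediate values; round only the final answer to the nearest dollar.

$25,586

Assessed value = $1,260,824 × 0.65 = $819,535.6
Elkhorn Township: ($819,535.6 − $51,600) × 0.00685 = $767,935.6 × 0.00685 = $5,260.35886
Transit Authority: ($819,535.6 − $51,600) × 0.00129 = $767,935.6 × 0.00129 = $990.636924
City of Bellmead: ($819,535.6 − $51,600) × 0.01113 = $767,935.6 × 0.01113 = $8,547.123228
Marlowe County: $819,535.6 × 0.01253 = $10,268.781068
Levies subtotal = $25,066.90008
Total = $25,066.90008 + $519 = $25,585.90008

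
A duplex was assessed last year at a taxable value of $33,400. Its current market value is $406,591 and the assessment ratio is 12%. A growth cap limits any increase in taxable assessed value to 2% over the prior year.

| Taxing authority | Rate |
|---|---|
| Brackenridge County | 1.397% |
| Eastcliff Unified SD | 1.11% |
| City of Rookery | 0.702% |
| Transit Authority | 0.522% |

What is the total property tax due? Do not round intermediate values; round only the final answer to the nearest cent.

Uncapped assessed value = $406,591 × 0.12 = $48,790.92
Cap limit = $33,400 × 1.02 = $34,068
Taxable assessed value = min($48,790.92, $34,068) = $34,068 (cap binds)
Brackenridge County: $34,068 × 0.01397 = $475.92996
Eastcliff Unified SD: $34,068 × 0.0111 = $378.1548
City of Rookery: $34,068 × 0.00702 = $239.15736
Transit Authority: $34,068 × 0.00522 = $177.83496
Total = $1,271.07708

$1,271.08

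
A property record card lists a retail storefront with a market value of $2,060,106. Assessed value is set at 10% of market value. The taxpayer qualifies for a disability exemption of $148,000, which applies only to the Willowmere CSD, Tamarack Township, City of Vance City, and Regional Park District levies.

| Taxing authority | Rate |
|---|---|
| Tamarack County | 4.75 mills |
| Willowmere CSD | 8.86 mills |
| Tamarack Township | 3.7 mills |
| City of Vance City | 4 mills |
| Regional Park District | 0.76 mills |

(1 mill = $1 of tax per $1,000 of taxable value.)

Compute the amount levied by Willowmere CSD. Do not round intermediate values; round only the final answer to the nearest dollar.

$514

Assessed value = $2,060,106 × 0.1 = $206,010.6
Willowmere CSD taxable value = $206,010.6 − $148,000 = $58,010.6
Willowmere CSD levy = $58,010.6 × 0.00886 = $513.973916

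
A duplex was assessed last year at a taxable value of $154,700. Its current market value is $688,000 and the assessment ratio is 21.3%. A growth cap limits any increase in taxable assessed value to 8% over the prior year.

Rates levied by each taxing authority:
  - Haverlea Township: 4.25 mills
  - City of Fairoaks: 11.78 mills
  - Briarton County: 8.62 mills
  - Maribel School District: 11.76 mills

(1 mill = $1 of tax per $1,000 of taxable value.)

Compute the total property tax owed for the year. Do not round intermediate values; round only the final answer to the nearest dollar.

$5,336

Uncapped assessed value = $688,000 × 0.213 = $146,544
Cap limit = $154,700 × 1.08 = $167,076
Taxable assessed value = min($146,544, $167,076) = $146,544 (cap does not bind)
Haverlea Township: $146,544 × 0.00425 = $622.812
City of Fairoaks: $146,544 × 0.01178 = $1,726.28832
Briarton County: $146,544 × 0.00862 = $1,263.20928
Maribel School District: $146,544 × 0.01176 = $1,723.35744
Total = $5,335.66704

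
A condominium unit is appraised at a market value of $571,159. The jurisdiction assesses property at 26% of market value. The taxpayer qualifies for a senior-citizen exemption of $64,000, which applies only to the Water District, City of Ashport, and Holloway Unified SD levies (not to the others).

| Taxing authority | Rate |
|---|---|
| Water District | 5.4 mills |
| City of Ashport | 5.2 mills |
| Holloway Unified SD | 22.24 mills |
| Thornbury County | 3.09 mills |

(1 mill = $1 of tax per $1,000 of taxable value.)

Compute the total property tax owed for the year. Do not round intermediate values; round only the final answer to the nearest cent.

$3,233.89

Assessed value = $571,159 × 0.26 = $148,501.34
Water District: ($148,501.34 − $64,000) × 0.0054 = $84,501.34 × 0.0054 = $456.307236
City of Ashport: ($148,501.34 − $64,000) × 0.0052 = $84,501.34 × 0.0052 = $439.406968
Holloway Unified SD: ($148,501.34 − $64,000) × 0.02224 = $84,501.34 × 0.02224 = $1,879.3098016
Thornbury County: $148,501.34 × 0.00309 = $458.8691406
Total = $3,233.8931462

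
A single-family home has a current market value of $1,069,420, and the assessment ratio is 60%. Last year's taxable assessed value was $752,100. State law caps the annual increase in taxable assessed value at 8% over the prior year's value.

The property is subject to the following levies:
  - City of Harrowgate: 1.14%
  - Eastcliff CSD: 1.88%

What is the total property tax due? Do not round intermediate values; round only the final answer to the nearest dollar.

$19,378

Uncapped assessed value = $1,069,420 × 0.6 = $641,652
Cap limit = $752,100 × 1.08 = $812,268
Taxable assessed value = min($641,652, $812,268) = $641,652 (cap does not bind)
City of Harrowgate: $641,652 × 0.0114 = $7,314.8328
Eastcliff CSD: $641,652 × 0.0188 = $12,063.0576
Total = $19,377.8904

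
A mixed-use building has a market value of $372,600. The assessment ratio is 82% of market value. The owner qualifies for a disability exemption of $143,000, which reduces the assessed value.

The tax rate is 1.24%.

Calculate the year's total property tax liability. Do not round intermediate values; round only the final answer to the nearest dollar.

Assessed value = $372,600 × 0.82 = $305,532
Taxable value = $305,532 − $143,000 = $162,532
Tax = $162,532 × 0.0124 = $2,015.3968

$2,015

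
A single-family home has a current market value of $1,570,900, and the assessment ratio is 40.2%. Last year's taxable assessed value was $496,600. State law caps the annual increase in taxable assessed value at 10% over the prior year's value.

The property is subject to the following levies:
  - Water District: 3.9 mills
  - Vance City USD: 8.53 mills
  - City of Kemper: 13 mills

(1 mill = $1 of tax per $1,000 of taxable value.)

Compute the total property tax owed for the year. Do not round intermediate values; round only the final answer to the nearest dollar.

Uncapped assessed value = $1,570,900 × 0.402 = $631,501.8
Cap limit = $496,600 × 1.1 = $546,260
Taxable assessed value = min($631,501.8, $546,260) = $546,260 (cap binds)
Water District: $546,260 × 0.0039 = $2,130.414
Vance City USD: $546,260 × 0.00853 = $4,659.5978
City of Kemper: $546,260 × 0.013 = $7,101.38
Total = $13,891.3918

$13,891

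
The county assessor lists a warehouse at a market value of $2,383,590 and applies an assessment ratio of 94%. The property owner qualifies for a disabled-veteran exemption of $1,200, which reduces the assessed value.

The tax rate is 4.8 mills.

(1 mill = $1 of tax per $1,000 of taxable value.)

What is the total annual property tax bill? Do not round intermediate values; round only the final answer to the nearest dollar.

Assessed value = $2,383,590 × 0.94 = $2,240,574.6
Taxable value = $2,240,574.6 − $1,200 = $2,239,374.6
Tax = $2,239,374.6 × 0.0048 = $10,748.99808

$10,749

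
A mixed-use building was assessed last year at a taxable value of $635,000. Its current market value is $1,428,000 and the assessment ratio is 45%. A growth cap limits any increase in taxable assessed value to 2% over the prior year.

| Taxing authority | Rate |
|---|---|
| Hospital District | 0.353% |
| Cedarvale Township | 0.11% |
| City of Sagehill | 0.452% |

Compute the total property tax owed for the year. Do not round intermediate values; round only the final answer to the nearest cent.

Uncapped assessed value = $1,428,000 × 0.45 = $642,600
Cap limit = $635,000 × 1.02 = $647,700
Taxable assessed value = min($642,600, $647,700) = $642,600 (cap does not bind)
Hospital District: $642,600 × 0.00353 = $2,268.378
Cedarvale Township: $642,600 × 0.0011 = $706.86
City of Sagehill: $642,600 × 0.00452 = $2,904.552
Total = $5,879.79

$5,879.79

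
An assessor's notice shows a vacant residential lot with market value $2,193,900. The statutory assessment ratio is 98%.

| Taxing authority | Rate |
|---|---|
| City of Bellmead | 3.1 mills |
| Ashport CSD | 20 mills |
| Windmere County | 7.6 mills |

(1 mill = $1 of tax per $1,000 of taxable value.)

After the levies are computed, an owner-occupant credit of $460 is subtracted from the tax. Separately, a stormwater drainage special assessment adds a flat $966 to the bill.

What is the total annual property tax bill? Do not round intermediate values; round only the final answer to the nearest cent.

Assessed value = $2,193,900 × 0.98 = $2,150,022
City of Bellmead: $2,150,022 × 0.0031 = $6,665.0682
Ashport CSD: $2,150,022 × 0.02 = $43,000.44
Windmere County: $2,150,022 × 0.0076 = $16,340.1672
Levies subtotal = $66,005.6754
After credit = $66,005.6754 − $460 = $65,545.6754
Total = $65,545.6754 + $966 = $66,511.6754

$66,511.68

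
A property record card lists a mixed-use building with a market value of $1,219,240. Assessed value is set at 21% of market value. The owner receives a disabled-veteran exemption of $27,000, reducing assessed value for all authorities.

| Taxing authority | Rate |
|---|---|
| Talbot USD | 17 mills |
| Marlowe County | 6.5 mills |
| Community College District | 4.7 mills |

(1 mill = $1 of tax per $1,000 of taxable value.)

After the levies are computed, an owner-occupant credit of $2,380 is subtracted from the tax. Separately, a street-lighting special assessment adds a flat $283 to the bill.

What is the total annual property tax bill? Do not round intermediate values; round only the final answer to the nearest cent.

$4,361.94

Assessed value = $1,219,240 × 0.21 = $256,040.4
Taxable value = $256,040.4 − $27,000 = $229,040.4
Talbot USD: $229,040.4 × 0.017 = $3,893.6868
Marlowe County: $229,040.4 × 0.0065 = $1,488.7626
Community College District: $229,040.4 × 0.0047 = $1,076.48988
Levies subtotal = $6,458.93928
After credit = $6,458.93928 − $2,380 = $4,078.93928
Total = $4,078.93928 + $283 = $4,361.93928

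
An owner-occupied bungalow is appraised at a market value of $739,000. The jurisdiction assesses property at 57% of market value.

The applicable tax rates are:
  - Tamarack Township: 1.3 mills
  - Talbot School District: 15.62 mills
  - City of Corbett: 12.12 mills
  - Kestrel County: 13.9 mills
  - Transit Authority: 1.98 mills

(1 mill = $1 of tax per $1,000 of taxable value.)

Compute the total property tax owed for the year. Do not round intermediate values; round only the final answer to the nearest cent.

Assessed value = $739,000 × 0.57 = $421,230
Tamarack Township: $421,230 × 0.0013 = $547.599
Talbot School District: $421,230 × 0.01562 = $6,579.6126
City of Corbett: $421,230 × 0.01212 = $5,105.3076
Kestrel County: $421,230 × 0.0139 = $5,855.097
Transit Authority: $421,230 × 0.00198 = $834.0354
Total = $547.599 + $6,579.6126 + $5,105.3076 + $5,855.097 + $834.0354 = $18,921.6516

$18,921.65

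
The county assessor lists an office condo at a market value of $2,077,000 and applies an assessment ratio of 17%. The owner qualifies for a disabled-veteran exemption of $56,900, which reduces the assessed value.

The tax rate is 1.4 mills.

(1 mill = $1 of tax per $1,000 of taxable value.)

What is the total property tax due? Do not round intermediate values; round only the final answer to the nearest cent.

Assessed value = $2,077,000 × 0.17 = $353,090
Taxable value = $353,090 − $56,900 = $296,190
Tax = $296,190 × 0.0014 = $414.666

$414.67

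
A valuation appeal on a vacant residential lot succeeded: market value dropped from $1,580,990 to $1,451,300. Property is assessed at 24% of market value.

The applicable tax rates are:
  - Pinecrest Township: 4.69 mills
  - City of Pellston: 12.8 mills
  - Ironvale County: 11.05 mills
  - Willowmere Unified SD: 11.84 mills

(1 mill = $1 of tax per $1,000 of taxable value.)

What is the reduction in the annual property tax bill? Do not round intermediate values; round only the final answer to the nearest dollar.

Old assessed value = $1,580,990 × 0.24 = $379,437.6
New assessed value = $1,451,300 × 0.24 = $348,312
Combined rate = 0.00469 + 0.0128 + 0.01105 + 0.01184 = 0.04038
Old tax = $379,437.6 × 0.04038 = $15,321.690288
New tax = $348,312 × 0.04038 = $14,064.83856
Reduction = $15,321.690288 − $14,064.83856 = $1,256.851728

$1,257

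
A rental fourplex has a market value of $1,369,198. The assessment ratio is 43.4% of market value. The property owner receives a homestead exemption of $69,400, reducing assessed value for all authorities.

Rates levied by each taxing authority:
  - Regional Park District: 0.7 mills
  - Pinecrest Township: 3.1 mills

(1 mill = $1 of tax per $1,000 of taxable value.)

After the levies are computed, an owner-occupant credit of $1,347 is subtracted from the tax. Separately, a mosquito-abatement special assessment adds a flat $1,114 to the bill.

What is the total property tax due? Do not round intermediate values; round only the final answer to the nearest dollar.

Assessed value = $1,369,198 × 0.434 = $594,231.932
Taxable value = $594,231.932 − $69,400 = $524,831.932
Regional Park District: $524,831.932 × 0.0007 = $367.3823524
Pinecrest Township: $524,831.932 × 0.0031 = $1,626.9789892
Levies subtotal = $1,994.3613416
After credit = $1,994.3613416 − $1,347 = $647.3613416
Total = $647.3613416 + $1,114 = $1,761.3613416

$1,761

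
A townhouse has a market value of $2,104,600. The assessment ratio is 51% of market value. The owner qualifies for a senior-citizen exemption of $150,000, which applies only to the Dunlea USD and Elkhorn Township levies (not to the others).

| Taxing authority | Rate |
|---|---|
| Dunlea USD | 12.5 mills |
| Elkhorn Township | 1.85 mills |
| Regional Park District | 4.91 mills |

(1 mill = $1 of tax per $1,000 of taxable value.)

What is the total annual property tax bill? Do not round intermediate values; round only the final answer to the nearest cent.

Assessed value = $2,104,600 × 0.51 = $1,073,346
Dunlea USD: ($1,073,346 − $150,000) × 0.0125 = $923,346 × 0.0125 = $11,541.825
Elkhorn Township: ($1,073,346 − $150,000) × 0.00185 = $923,346 × 0.00185 = $1,708.1901
Regional Park District: $1,073,346 × 0.00491 = $5,270.12886
Total = $18,520.14396

$18,520.14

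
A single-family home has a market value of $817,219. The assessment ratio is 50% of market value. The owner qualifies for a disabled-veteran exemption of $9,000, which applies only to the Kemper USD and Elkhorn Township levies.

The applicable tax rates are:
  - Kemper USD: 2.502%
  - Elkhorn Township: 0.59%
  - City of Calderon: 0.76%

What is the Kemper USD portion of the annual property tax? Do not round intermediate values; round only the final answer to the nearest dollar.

Assessed value = $817,219 × 0.5 = $408,609.5
Kemper USD taxable value = $408,609.5 − $9,000 = $399,609.5
Kemper USD levy = $399,609.5 × 0.02502 = $9,998.22969

$9,998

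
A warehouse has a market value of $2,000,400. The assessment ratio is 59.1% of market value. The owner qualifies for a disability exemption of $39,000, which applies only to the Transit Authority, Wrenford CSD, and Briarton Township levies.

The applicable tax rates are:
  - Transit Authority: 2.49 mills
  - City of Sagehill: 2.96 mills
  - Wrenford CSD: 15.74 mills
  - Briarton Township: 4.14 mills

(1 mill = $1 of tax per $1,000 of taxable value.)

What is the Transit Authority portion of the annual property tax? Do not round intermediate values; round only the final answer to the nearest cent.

Assessed value = $2,000,400 × 0.591 = $1,182,236.4
Transit Authority taxable value = $1,182,236.4 − $39,000 = $1,143,236.4
Transit Authority levy = $1,143,236.4 × 0.00249 = $2,846.658636

$2,846.66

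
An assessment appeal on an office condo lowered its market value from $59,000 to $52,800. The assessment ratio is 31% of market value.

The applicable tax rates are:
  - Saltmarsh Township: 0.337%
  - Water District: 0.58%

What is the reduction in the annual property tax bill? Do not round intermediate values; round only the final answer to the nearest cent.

$17.62

Old assessed value = $59,000 × 0.31 = $18,290
New assessed value = $52,800 × 0.31 = $16,368
Combined rate = 0.00337 + 0.0058 = 0.00917
Old tax = $18,290 × 0.00917 = $167.7193
New tax = $16,368 × 0.00917 = $150.09456
Reduction = $167.7193 − $150.09456 = $17.62474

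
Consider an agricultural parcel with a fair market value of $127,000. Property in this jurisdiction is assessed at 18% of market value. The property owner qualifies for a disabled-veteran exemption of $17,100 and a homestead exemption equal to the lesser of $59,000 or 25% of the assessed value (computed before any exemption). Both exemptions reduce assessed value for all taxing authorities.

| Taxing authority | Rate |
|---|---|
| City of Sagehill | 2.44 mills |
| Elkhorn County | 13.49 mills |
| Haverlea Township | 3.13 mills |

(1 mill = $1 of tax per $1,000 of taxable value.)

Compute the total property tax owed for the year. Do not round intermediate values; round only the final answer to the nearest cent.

$0.86

Assessed value = $127,000 × 0.18 = $22,860
Homestead exemption = min($59,000, 25% × $22,860) = min($59,000, $5,715) = $5,715 (percentage binds)
Taxable value = $22,860 − $17,100 − $5,715 = $45
City of Sagehill: $45 × 0.00244 = $0.1098
Elkhorn County: $45 × 0.01349 = $0.60705
Haverlea Township: $45 × 0.00313 = $0.14085
Total = $0.8577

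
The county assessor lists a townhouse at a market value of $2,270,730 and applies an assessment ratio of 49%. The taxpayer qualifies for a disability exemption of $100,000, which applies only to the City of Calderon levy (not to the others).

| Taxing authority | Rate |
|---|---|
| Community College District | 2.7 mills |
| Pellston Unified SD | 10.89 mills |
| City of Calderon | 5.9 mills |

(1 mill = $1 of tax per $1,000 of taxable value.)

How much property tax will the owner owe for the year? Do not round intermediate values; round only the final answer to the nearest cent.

Assessed value = $2,270,730 × 0.49 = $1,112,657.7
Community College District: $1,112,657.7 × 0.0027 = $3,004.17579
Pellston Unified SD: $1,112,657.7 × 0.01089 = $12,116.842353
City of Calderon: ($1,112,657.7 − $100,000) × 0.0059 = $1,012,657.7 × 0.0059 = $5,974.68043
Total = $21,095.698573

$21,095.70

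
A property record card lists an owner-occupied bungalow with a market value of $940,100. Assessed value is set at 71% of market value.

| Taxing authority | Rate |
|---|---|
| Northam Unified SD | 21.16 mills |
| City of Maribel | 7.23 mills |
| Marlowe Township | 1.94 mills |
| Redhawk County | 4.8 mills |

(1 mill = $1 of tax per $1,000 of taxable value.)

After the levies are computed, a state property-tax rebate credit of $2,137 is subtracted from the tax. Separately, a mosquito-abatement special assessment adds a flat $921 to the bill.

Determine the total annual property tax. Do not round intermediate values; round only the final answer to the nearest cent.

Assessed value = $940,100 × 0.71 = $667,471
Northam Unified SD: $667,471 × 0.02116 = $14,123.68636
City of Maribel: $667,471 × 0.00723 = $4,825.81533
Marlowe Township: $667,471 × 0.00194 = $1,294.89374
Redhawk County: $667,471 × 0.0048 = $3,203.8608
Levies subtotal = $23,448.25623
After credit = $23,448.25623 − $2,137 = $21,311.25623
Total = $21,311.25623 + $921 = $22,232.25623

$22,232.26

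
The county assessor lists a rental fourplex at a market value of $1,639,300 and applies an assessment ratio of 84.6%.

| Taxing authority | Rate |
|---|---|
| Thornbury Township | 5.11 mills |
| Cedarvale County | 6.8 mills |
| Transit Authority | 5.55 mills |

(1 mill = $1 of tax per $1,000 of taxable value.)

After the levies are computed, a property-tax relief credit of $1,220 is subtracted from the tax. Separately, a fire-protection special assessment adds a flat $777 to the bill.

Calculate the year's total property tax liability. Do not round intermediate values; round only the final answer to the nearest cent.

Assessed value = $1,639,300 × 0.846 = $1,386,847.8
Thornbury Township: $1,386,847.8 × 0.00511 = $7,086.792258
Cedarvale County: $1,386,847.8 × 0.0068 = $9,430.56504
Transit Authority: $1,386,847.8 × 0.00555 = $7,697.00529
Levies subtotal = $24,214.362588
After credit = $24,214.362588 − $1,220 = $22,994.362588
Total = $22,994.362588 + $777 = $23,771.362588

$23,771.36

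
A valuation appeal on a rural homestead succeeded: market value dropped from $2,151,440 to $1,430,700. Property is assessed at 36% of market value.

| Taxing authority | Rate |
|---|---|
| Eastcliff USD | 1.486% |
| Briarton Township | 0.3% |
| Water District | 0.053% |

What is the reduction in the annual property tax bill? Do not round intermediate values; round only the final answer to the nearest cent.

Old assessed value = $2,151,440 × 0.36 = $774,518.4
New assessed value = $1,430,700 × 0.36 = $515,052
Combined rate = 0.01486 + 0.003 + 0.00053 = 0.01839
Old tax = $774,518.4 × 0.01839 = $14,243.393376
New tax = $515,052 × 0.01839 = $9,471.80628
Reduction = $14,243.393376 − $9,471.80628 = $4,771.587096

$4,771.59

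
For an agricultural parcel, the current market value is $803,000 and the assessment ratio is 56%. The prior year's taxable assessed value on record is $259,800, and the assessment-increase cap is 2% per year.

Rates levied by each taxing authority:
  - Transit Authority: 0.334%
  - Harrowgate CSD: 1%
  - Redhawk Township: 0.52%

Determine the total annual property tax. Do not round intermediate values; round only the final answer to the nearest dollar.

$4,913

Uncapped assessed value = $803,000 × 0.56 = $449,680
Cap limit = $259,800 × 1.02 = $264,996
Taxable assessed value = min($449,680, $264,996) = $264,996 (cap binds)
Transit Authority: $264,996 × 0.00334 = $885.08664
Harrowgate CSD: $264,996 × 0.01 = $2,649.96
Redhawk Township: $264,996 × 0.0052 = $1,377.9792
Total = $4,913.02584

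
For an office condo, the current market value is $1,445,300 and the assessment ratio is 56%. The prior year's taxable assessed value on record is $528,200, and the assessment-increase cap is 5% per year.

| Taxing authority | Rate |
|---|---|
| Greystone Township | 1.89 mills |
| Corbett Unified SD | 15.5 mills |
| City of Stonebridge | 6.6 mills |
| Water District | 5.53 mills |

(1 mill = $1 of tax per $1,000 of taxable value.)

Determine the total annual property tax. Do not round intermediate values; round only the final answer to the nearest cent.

Uncapped assessed value = $1,445,300 × 0.56 = $809,368
Cap limit = $528,200 × 1.05 = $554,610
Taxable assessed value = min($809,368, $554,610) = $554,610 (cap binds)
Greystone Township: $554,610 × 0.00189 = $1,048.2129
Corbett Unified SD: $554,610 × 0.0155 = $8,596.455
City of Stonebridge: $554,610 × 0.0066 = $3,660.426
Water District: $554,610 × 0.00553 = $3,066.9933
Total = $16,372.0872

$16,372.09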